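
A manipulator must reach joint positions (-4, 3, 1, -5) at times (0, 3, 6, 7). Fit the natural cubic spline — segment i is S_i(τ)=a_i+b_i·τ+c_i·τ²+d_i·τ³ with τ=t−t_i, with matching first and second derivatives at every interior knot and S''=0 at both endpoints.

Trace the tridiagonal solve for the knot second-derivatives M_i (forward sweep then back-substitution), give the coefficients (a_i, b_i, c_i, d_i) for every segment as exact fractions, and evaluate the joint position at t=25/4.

  seg 0: a=-4 b=227/87 c=0 d=-8/261
  seg 1: a=3 b=155/87 c=-8/29 d=-47/261
  seg 2: a=1 b=-412/87 c=-55/29 d=55/87
S(25/4) = -543/1856

Δ: Δ0=7/3, Δ1=-2/3, Δ2=-6
row 1: diag=12, rhs=-18; c'=1/4, d'=-3/2
row 2: denom=8−3·1/4=29/4; d'=(-32−3·-3/2)/(29/4)=-110/29
back: M2=-110/29
back: M1=-3/2−1/4·-110/29=-16/29
M: M0=0, M1=-16/29, M2=-110/29, M3=0
seg 0: a=-4, c=M0/2=0, d=(M1−M0)/(6·3)=-8/261, b=Δ0−h0·(2M0+M1)/6=227/87
seg 1: a=3, c=M1/2=-8/29, d=(M2−M1)/(6·3)=-47/261, b=Δ1−h1·(2M1+M2)/6=155/87
seg 2: a=1, c=M2/2=-55/29, d=(M3−M2)/(6·1)=55/87, b=Δ2−h2·(2M2+M3)/6=-412/87
t_q=25/4 → seg 2, τ=1/4; S=1+-412/87·τ+-55/29·τ²+55/87·τ³=-543/1856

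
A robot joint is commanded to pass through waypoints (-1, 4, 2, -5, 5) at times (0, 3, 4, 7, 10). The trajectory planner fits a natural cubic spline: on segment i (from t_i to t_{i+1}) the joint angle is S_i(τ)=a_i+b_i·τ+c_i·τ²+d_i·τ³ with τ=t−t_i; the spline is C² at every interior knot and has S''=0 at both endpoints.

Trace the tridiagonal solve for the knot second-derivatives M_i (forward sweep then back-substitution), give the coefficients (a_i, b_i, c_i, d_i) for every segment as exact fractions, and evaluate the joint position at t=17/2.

Δ: Δ0=5/3, Δ1=-2, Δ2=-7/3, Δ3=10/3
row 1: diag=8, rhs=-22; c'=1/8, d'=-11/4
row 2: denom=8−1·1/8=63/8; d'=(-2−1·-11/4)/(63/8)=2/21
row 3: denom=12−3·8/21=76/7; d'=(34−3·2/21)/(76/7)=59/19
back: M3=59/19
back: M2=2/21−8/21·59/19=-62/57
back: M1=-11/4−1/8·-62/57=-149/57
M: M0=0, M1=-149/57, M2=-62/57, M3=59/19, M4=0
seg 0: a=-1, c=M0/2=0, d=(M1−M0)/(6·3)=-149/1026, b=Δ0−h0·(2M0+M1)/6=113/38
seg 1: a=4, c=M1/2=-149/114, d=(M2−M1)/(6·1)=29/114, b=Δ1−h1·(2M1+M2)/6=-18/19
seg 2: a=2, c=M2/2=-31/57, d=(M3−M2)/(6·3)=239/1026, b=Δ2−h2·(2M2+M3)/6=-319/114
seg 3: a=-5, c=M3/2=59/38, d=(M4−M3)/(6·3)=-59/342, b=Δ3−h3·(2M3+M4)/6=13/57
t_q=17/2 → seg 3, τ=3/2; S=-5+13/57·τ+59/38·τ²+-59/342·τ³=-531/304

  seg 0: a=-1 b=113/38 c=0 d=-149/1026
  seg 1: a=4 b=-18/19 c=-149/114 d=29/114
  seg 2: a=2 b=-319/114 c=-31/57 d=239/1026
  seg 3: a=-5 b=13/57 c=59/38 d=-59/342
S(17/2) = -531/304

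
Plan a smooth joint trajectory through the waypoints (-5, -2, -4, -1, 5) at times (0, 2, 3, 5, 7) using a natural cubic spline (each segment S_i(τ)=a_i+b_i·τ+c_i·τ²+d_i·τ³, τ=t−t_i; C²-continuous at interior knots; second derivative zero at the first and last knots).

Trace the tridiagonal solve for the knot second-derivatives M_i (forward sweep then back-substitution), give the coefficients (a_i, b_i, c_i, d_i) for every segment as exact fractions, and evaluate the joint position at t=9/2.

Δ: Δ0=3/2, Δ1=-2, Δ2=3/2, Δ3=3
row 1: diag=6, rhs=-21; c'=1/6, d'=-7/2
row 2: denom=6−1·1/6=35/6; d'=(21−1·-7/2)/(35/6)=21/5
row 3: denom=8−2·12/35=256/35; d'=(9−2·21/5)/(256/35)=21/256
back: M3=21/256
back: M2=21/5−12/35·21/256=267/64
back: M1=-7/2−1/6·267/64=-537/128
M: M0=0, M1=-537/128, M2=267/64, M3=21/256, M4=0
seg 0: a=-5, c=M0/2=0, d=(M1−M0)/(6·2)=-179/512, b=Δ0−h0·(2M0+M1)/6=371/128
seg 1: a=-2, c=M1/2=-537/256, d=(M2−M1)/(6·1)=357/256, b=Δ1−h1·(2M1+M2)/6=-83/64
seg 2: a=-4, c=M2/2=267/128, d=(M3−M2)/(6·2)=-349/1024, b=Δ2−h2·(2M2+M3)/6=-335/256
seg 3: a=-1, c=M3/2=21/512, d=(M4−M3)/(6·2)=-7/1024, b=Δ3−h3·(2M3+M4)/6=377/128
t_q=9/2 → seg 2, τ=3/2; S=-4+-335/256·τ+267/128·τ²+-349/1024·τ³=-19823/8192

  seg 0: a=-5 b=371/128 c=0 d=-179/512
  seg 1: a=-2 b=-83/64 c=-537/256 d=357/256
  seg 2: a=-4 b=-335/256 c=267/128 d=-349/1024
  seg 3: a=-1 b=377/128 c=21/512 d=-7/1024
S(9/2) = -19823/8192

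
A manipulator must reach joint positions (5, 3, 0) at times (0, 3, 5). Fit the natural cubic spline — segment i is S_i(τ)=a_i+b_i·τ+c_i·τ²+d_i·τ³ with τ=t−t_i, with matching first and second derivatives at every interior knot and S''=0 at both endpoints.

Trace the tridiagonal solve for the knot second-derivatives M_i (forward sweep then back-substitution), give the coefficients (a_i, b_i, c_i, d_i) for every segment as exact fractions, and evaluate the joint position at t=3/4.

Δ: Δ0=-2/3, Δ1=-3/2
row 1: diag=10, rhs=-5; c'=1/5, d'=-1/2
back: M1=-1/2
M: M0=0, M1=-1/2, M2=0
seg 0: a=5, c=M0/2=0, d=(M1−M0)/(6·3)=-1/36, b=Δ0−h0·(2M0+M1)/6=-5/12
seg 1: a=3, c=M1/2=-1/4, d=(M2−M1)/(6·2)=1/24, b=Δ1−h1·(2M1+M2)/6=-7/6
t_q=3/4 → seg 0, τ=3/4; S=5+-5/12·τ+0·τ²+-1/36·τ³=1197/256

  seg 0: a=5 b=-5/12 c=0 d=-1/36
  seg 1: a=3 b=-7/6 c=-1/4 d=1/24
S(3/4) = 1197/256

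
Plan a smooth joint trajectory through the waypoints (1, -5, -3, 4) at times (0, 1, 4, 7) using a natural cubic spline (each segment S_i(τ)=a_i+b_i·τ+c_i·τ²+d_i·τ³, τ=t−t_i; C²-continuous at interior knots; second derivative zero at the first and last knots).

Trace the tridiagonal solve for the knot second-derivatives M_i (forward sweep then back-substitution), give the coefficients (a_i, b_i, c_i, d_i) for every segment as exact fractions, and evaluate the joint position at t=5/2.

  seg 0: a=1 b=-199/29 c=0 d=25/29
  seg 1: a=-5 b=-124/29 c=75/29 d=-245/783
  seg 2: a=-3 b=81/29 c=-20/87 d=20/783
S(5/2) = -1543/232

Δ: Δ0=-6, Δ1=2/3, Δ2=7/3
row 1: diag=8, rhs=40; c'=3/8, d'=5
row 2: denom=12−3·3/8=87/8; d'=(10−3·5)/(87/8)=-40/87
back: M2=-40/87
back: M1=5−3/8·-40/87=150/29
M: M0=0, M1=150/29, M2=-40/87, M3=0
seg 0: a=1, c=M0/2=0, d=(M1−M0)/(6·1)=25/29, b=Δ0−h0·(2M0+M1)/6=-199/29
seg 1: a=-5, c=M1/2=75/29, d=(M2−M1)/(6·3)=-245/783, b=Δ1−h1·(2M1+M2)/6=-124/29
seg 2: a=-3, c=M2/2=-20/87, d=(M3−M2)/(6·3)=20/783, b=Δ2−h2·(2M2+M3)/6=81/29
t_q=5/2 → seg 1, τ=3/2; S=-5+-124/29·τ+75/29·τ²+-245/783·τ³=-1543/232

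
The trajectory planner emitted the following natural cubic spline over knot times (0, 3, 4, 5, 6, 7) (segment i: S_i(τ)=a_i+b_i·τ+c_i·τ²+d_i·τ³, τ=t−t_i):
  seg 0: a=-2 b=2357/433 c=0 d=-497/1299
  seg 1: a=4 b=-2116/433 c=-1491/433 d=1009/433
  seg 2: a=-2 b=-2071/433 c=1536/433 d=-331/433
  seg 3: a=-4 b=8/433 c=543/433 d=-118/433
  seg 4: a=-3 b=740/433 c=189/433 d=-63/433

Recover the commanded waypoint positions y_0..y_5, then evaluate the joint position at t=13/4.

y_0 = S_0(0) = a_0 = -2
y_1 = S_1(0) = a_1 = 4
y_2 = S_2(0) = a_2 = -2
y_3 = S_3(0) = a_3 = -4
y_4 = S_4(0) = a_4 = -3
y_5 = S_4(1) = -1
t_q=13/4 is in segment 1 (τ=1/4); S_1(τ)=72037/27712

y_0=-2 y_1=4 y_2=-2 y_3=-4 y_4=-3 y_5=-1
S(13/4) = 72037/27712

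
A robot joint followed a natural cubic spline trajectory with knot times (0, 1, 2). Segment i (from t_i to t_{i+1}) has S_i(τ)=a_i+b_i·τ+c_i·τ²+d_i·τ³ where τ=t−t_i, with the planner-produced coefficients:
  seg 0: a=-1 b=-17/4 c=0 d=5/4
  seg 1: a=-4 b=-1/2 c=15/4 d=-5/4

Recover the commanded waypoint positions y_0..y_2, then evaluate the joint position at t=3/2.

y_0 = S_0(0) = a_0 = -1
y_1 = S_1(0) = a_1 = -4
y_2 = S_1(1) = -2
t_q=3/2 is in segment 1 (τ=1/2); S_1(τ)=-111/32

y_0=-1 y_1=-4 y_2=-2
S(3/2) = -111/32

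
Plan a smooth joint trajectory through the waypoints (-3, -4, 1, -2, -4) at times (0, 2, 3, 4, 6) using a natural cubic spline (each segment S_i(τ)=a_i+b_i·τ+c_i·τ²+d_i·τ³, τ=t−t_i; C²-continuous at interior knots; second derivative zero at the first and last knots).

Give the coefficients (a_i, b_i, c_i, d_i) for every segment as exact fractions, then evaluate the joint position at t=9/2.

Δ: Δ0=-1/2, Δ1=5, Δ2=-3, Δ3=-1
row 1: diag=6, rhs=33; c'=1/6, d'=11/2
row 2: denom=4−1·1/6=23/6; d'=(-48−1·11/2)/(23/6)=-321/23
row 3: denom=6−1·6/23=132/23; d'=(12−1·-321/23)/(132/23)=199/44
back: M3=199/44
back: M2=-321/23−6/23·199/44=-333/22
back: M1=11/2−1/6·-333/22=353/44
M: M0=0, M1=353/44, M2=-333/22, M3=199/44, M4=0
seg 0: a=-3, c=M0/2=0, d=(M1−M0)/(6·2)=353/528, b=Δ0−h0·(2M0+M1)/6=-419/132
seg 1: a=-4, c=M1/2=353/88, d=(M2−M1)/(6·1)=-1019/264, b=Δ1−h1·(2M1+M2)/6=160/33
seg 2: a=1, c=M2/2=-333/44, d=(M3−M2)/(6·1)=865/264, b=Δ2−h2·(2M2+M3)/6=31/24
seg 3: a=-2, c=M3/2=199/88, d=(M4−M3)/(6·2)=-199/528, b=Δ3−h3·(2M3+M4)/6=-265/66
t_q=9/2 → seg 3, τ=1/2; S=-2+-265/66·τ+199/88·τ²+-199/528·τ³=-4913/1408

  seg 0: a=-3 b=-419/132 c=0 d=353/528
  seg 1: a=-4 b=160/33 c=353/88 d=-1019/264
  seg 2: a=1 b=31/24 c=-333/44 d=865/264
  seg 3: a=-2 b=-265/66 c=199/88 d=-199/528
S(9/2) = -4913/1408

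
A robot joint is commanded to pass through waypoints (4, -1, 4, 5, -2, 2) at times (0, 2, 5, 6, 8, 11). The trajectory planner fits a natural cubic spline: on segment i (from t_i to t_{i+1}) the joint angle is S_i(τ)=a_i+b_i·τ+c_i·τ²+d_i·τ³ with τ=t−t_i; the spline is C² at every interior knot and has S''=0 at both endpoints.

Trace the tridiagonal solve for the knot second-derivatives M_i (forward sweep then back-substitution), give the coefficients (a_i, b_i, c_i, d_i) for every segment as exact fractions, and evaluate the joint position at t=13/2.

  seg 0: a=4 b=-1103/323 c=0 d=591/2584
  seg 1: a=-1 b=-433/646 c=1773/1292 d=-6899/34884
  seg 2: a=4 b=169/76 c=-395/969 d=-3163/3876
  seg 3: a=5 b=-2015/1938 c=-11069/3876 d=6301/7752
  seg 4: a=-2 b=-875/323 c=3917/1938 d=-3917/17442
S(13/2) = 79955/20672

Δ: Δ0=-5/2, Δ1=5/3, Δ2=1, Δ3=-7/2, Δ4=4/3
row 1: diag=10, rhs=25; c'=3/10, d'=5/2
row 2: denom=8−3·3/10=71/10; d'=(-4−3·5/2)/(71/10)=-115/71
row 3: denom=6−1·10/71=416/71; d'=(-27−1·-115/71)/(416/71)=-901/208
row 4: denom=10−2·71/208=969/104; d'=(29−2·-901/208)/(969/104)=3917/969
back: M4=3917/969
back: M3=-901/208−71/208·3917/969=-11069/1938
back: M2=-115/71−10/71·-11069/1938=-790/969
back: M1=5/2−3/10·-790/969=1773/646
M: M0=0, M1=1773/646, M2=-790/969, M3=-11069/1938, M4=3917/969, M5=0
seg 0: a=4, c=M0/2=0, d=(M1−M0)/(6·2)=591/2584, b=Δ0−h0·(2M0+M1)/6=-1103/323
seg 1: a=-1, c=M1/2=1773/1292, d=(M2−M1)/(6·3)=-6899/34884, b=Δ1−h1·(2M1+M2)/6=-433/646
seg 2: a=4, c=M2/2=-395/969, d=(M3−M2)/(6·1)=-3163/3876, b=Δ2−h2·(2M2+M3)/6=169/76
seg 3: a=5, c=M3/2=-11069/3876, d=(M4−M3)/(6·2)=6301/7752, b=Δ3−h3·(2M3+M4)/6=-2015/1938
seg 4: a=-2, c=M4/2=3917/1938, d=(M5−M4)/(6·3)=-3917/17442, b=Δ4−h4·(2M4+M5)/6=-875/323
t_q=13/2 → seg 3, τ=1/2; S=5+-2015/1938·τ+-11069/3876·τ²+6301/7752·τ³=79955/20672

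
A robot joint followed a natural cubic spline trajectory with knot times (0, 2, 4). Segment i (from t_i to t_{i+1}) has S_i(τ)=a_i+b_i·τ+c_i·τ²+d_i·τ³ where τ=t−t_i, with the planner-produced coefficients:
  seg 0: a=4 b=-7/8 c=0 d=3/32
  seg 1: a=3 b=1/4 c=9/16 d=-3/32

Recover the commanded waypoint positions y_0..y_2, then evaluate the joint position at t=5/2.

y_0 = S_0(0) = a_0 = 4
y_1 = S_1(0) = a_1 = 3
y_2 = S_1(2) = 5
t_q=5/2 is in segment 1 (τ=1/2); S_1(τ)=833/256

y_0=4 y_1=3 y_2=5
S(5/2) = 833/256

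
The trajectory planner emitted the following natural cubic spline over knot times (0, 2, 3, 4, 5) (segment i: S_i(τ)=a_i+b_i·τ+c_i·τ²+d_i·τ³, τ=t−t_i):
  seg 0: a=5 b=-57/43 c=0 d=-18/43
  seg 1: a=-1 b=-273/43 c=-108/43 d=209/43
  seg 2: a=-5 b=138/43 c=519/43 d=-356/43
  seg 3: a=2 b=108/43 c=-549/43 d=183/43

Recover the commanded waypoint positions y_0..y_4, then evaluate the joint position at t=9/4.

y_0=5 y_1=-1 y_2=-5 y_3=2 y_4=-4
S(9/4) = -7343/2752

y_0 = S_0(0) = a_0 = 5
y_1 = S_1(0) = a_1 = -1
y_2 = S_2(0) = a_2 = -5
y_3 = S_3(0) = a_3 = 2
y_4 = S_3(1) = -4
t_q=9/4 is in segment 1 (τ=1/4); S_1(τ)=-7343/2752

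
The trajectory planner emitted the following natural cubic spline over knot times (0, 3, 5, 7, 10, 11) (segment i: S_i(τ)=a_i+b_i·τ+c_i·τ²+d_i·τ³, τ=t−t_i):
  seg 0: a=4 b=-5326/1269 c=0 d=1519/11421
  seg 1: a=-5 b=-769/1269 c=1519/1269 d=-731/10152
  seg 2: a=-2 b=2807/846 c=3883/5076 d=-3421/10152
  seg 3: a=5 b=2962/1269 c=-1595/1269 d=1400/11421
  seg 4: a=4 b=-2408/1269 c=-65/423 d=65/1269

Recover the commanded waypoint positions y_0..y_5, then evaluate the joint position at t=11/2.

y_0=4 y_1=-5 y_2=-2 y_3=5 y_4=4 y_5=2
S(11/2) = -5195/27072

y_0 = S_0(0) = a_0 = 4
y_1 = S_1(0) = a_1 = -5
y_2 = S_2(0) = a_2 = -2
y_3 = S_3(0) = a_3 = 5
y_4 = S_4(0) = a_4 = 4
y_5 = S_4(1) = 2
t_q=11/2 is in segment 2 (τ=1/2); S_2(τ)=-5195/27072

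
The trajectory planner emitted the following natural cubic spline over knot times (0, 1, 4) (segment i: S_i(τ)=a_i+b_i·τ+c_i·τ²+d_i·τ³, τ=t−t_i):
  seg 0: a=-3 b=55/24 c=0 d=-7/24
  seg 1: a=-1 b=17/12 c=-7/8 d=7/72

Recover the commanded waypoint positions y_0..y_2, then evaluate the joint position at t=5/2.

y_0 = S_0(0) = a_0 = -3
y_1 = S_1(0) = a_1 = -1
y_2 = S_1(3) = -2
t_q=5/2 is in segment 1 (τ=3/2); S_1(τ)=-33/64

y_0=-3 y_1=-1 y_2=-2
S(5/2) = -33/64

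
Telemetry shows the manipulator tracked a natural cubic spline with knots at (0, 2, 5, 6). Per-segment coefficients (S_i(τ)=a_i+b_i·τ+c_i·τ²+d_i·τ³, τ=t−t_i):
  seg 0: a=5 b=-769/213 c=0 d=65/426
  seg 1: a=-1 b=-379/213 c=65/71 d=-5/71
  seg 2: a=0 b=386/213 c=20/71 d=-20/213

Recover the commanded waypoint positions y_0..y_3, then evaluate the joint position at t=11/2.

y_0=5 y_1=-1 y_2=0 y_3=2
S(11/2) = 137/142

y_0 = S_0(0) = a_0 = 5
y_1 = S_1(0) = a_1 = -1
y_2 = S_2(0) = a_2 = 0
y_3 = S_2(1) = 2
t_q=11/2 is in segment 2 (τ=1/2); S_2(τ)=137/142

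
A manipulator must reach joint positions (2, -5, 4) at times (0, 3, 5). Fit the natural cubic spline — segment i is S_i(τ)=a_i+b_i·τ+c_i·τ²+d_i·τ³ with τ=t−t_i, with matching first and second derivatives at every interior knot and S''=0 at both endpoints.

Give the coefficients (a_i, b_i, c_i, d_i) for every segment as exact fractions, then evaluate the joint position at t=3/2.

  seg 0: a=2 b=-263/60 c=0 d=41/180
  seg 1: a=-5 b=53/30 c=41/20 d=-41/120
S(3/2) = -609/160

Δ: Δ0=-7/3, Δ1=9/2
row 1: diag=10, rhs=41; c'=1/5, d'=41/10
back: M1=41/10
M: M0=0, M1=41/10, M2=0
seg 0: a=2, c=M0/2=0, d=(M1−M0)/(6·3)=41/180, b=Δ0−h0·(2M0+M1)/6=-263/60
seg 1: a=-5, c=M1/2=41/20, d=(M2−M1)/(6·2)=-41/120, b=Δ1−h1·(2M1+M2)/6=53/30
t_q=3/2 → seg 0, τ=3/2; S=2+-263/60·τ+0·τ²+41/180·τ³=-609/160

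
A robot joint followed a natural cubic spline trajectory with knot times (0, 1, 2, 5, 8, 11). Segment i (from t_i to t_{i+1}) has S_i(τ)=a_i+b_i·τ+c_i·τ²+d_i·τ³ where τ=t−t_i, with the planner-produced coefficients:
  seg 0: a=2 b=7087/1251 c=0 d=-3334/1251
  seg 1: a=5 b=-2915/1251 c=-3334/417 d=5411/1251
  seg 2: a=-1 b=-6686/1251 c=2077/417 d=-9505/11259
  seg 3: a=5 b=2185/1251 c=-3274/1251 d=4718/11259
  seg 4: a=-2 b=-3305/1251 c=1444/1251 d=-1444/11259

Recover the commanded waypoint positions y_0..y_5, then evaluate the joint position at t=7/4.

y_0 = S_0(0) = a_0 = 2
y_1 = S_1(0) = a_1 = 5
y_2 = S_2(0) = a_2 = -1
y_3 = S_3(0) = a_3 = 5
y_4 = S_4(0) = a_4 = -2
y_5 = S_4(3) = -3
t_q=7/4 is in segment 1 (τ=3/4); S_1(τ)=15475/26688

y_0=2 y_1=5 y_2=-1 y_3=5 y_4=-2 y_5=-3
S(7/4) = 15475/26688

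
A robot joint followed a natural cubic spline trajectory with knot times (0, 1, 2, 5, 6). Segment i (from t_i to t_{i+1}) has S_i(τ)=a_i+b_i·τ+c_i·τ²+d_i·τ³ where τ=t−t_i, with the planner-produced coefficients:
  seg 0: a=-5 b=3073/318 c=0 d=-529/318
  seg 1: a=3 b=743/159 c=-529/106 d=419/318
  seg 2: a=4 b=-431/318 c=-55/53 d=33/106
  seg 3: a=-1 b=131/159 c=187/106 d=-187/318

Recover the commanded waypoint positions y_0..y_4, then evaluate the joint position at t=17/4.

y_0 = S_0(0) = a_0 = -5
y_1 = S_1(0) = a_1 = 3
y_2 = S_2(0) = a_2 = 4
y_3 = S_3(0) = a_3 = -1
y_4 = S_3(1) = 1
t_q=17/4 is in segment 2 (τ=9/4); S_2(τ)=-5135/6784

y_0=-5 y_1=3 y_2=4 y_3=-1 y_4=1
S(17/4) = -5135/6784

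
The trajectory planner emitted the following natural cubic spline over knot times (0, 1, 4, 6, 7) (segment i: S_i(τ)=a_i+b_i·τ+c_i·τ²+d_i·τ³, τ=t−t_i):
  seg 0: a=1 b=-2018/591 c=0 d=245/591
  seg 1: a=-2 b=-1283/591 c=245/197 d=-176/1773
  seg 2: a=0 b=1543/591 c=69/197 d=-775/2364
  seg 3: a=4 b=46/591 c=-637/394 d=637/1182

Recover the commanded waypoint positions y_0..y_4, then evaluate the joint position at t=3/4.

y_0=1 y_1=-2 y_2=0 y_3=4 y_4=3
S(3/4) = -17475/12608

y_0 = S_0(0) = a_0 = 1
y_1 = S_1(0) = a_1 = -2
y_2 = S_2(0) = a_2 = 0
y_3 = S_3(0) = a_3 = 4
y_4 = S_3(1) = 3
t_q=3/4 is in segment 0 (τ=3/4); S_0(τ)=-17475/12608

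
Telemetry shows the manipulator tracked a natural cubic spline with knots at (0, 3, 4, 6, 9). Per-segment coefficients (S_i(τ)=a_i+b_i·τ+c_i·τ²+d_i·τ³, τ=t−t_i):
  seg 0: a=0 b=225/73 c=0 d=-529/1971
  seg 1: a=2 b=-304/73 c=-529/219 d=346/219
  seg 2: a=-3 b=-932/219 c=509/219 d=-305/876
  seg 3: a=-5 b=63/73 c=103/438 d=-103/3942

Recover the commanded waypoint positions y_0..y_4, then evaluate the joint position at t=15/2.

y_0=0 y_1=2 y_2=-3 y_3=-5 y_4=-1
S(15/2) = -3813/1168

y_0 = S_0(0) = a_0 = 0
y_1 = S_1(0) = a_1 = 2
y_2 = S_2(0) = a_2 = -3
y_3 = S_3(0) = a_3 = -5
y_4 = S_3(3) = -1
t_q=15/2 is in segment 3 (τ=3/2); S_3(τ)=-3813/1168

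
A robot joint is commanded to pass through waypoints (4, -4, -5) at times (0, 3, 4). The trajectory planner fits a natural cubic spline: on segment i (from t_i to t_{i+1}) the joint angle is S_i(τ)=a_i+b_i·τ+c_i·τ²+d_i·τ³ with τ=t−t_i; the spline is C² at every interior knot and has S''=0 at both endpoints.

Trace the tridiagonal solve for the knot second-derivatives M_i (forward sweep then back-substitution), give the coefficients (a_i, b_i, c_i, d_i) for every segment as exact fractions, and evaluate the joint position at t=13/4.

Δ: Δ0=-8/3, Δ1=-1
row 1: diag=8, rhs=10; c'=1/8, d'=5/4
back: M1=5/4
M: M0=0, M1=5/4, M2=0
seg 0: a=4, c=M0/2=0, d=(M1−M0)/(6·3)=5/72, b=Δ0−h0·(2M0+M1)/6=-79/24
seg 1: a=-4, c=M1/2=5/8, d=(M2−M1)/(6·1)=-5/24, b=Δ1−h1·(2M1+M2)/6=-17/12
t_q=13/4 → seg 1, τ=1/4; S=-4+-17/12·τ+5/8·τ²+-5/24·τ³=-2211/512

  seg 0: a=4 b=-79/24 c=0 d=5/72
  seg 1: a=-4 b=-17/12 c=5/8 d=-5/24
S(13/4) = -2211/512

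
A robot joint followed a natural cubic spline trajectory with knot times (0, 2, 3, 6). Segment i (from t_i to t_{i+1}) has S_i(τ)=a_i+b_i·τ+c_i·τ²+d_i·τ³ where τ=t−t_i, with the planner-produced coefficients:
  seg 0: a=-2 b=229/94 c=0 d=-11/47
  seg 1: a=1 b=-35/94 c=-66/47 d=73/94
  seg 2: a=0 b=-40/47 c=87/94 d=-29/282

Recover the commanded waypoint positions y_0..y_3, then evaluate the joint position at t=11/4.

y_0=-2 y_1=1 y_2=0 y_3=3
S(11/4) = 1555/6016

y_0 = S_0(0) = a_0 = -2
y_1 = S_1(0) = a_1 = 1
y_2 = S_2(0) = a_2 = 0
y_3 = S_2(3) = 3
t_q=11/4 is in segment 1 (τ=3/4); S_1(τ)=1555/6016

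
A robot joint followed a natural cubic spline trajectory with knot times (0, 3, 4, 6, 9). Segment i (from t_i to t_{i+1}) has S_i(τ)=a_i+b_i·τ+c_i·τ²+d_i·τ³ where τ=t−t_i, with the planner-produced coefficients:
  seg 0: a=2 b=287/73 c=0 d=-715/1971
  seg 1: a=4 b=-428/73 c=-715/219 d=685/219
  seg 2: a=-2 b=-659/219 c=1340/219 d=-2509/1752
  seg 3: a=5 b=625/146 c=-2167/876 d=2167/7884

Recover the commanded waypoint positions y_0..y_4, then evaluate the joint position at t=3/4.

y_0 = S_0(0) = a_0 = 2
y_1 = S_1(0) = a_1 = 4
y_2 = S_2(0) = a_2 = -2
y_3 = S_3(0) = a_3 = 5
y_4 = S_3(3) = 3
t_q=3/4 is in segment 0 (τ=3/4); S_0(τ)=22405/4672

y_0=2 y_1=4 y_2=-2 y_3=5 y_4=3
S(3/4) = 22405/4672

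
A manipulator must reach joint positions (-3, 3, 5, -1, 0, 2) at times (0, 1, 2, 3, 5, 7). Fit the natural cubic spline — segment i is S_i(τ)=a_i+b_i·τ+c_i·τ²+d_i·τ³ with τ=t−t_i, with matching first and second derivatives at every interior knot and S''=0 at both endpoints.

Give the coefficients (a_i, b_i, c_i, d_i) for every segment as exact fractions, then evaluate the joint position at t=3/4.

Δ: Δ0=6, Δ1=2, Δ2=-6, Δ3=1/2, Δ4=1
row 1: diag=4, rhs=-24; c'=1/4, d'=-6
row 2: denom=4−1·1/4=15/4; d'=(-48−1·-6)/(15/4)=-56/5
row 3: denom=6−1·4/15=86/15; d'=(39−1·-56/5)/(86/15)=753/86
row 4: denom=8−2·15/43=314/43; d'=(3−2·753/86)/(314/43)=-312/157
back: M4=-312/157
back: M3=753/86−15/43·-312/157=2967/314
back: M2=-56/5−4/15·2967/314=-2154/157
back: M1=-6−1/4·-2154/157=-807/314
M: M0=0, M1=-807/314, M2=-2154/157, M3=2967/314, M4=-312/157, M5=0
seg 0: a=-3, c=M0/2=0, d=(M1−M0)/(6·1)=-269/628, b=Δ0−h0·(2M0+M1)/6=4037/628
seg 1: a=3, c=M1/2=-807/628, d=(M2−M1)/(6·1)=-1167/628, b=Δ1−h1·(2M1+M2)/6=1615/314
seg 2: a=5, c=M2/2=-1077/157, d=(M3−M2)/(6·1)=2425/628, b=Δ2−h2·(2M2+M3)/6=-1885/628
seg 3: a=-1, c=M3/2=2967/628, d=(M4−M3)/(6·2)=-1197/1256, b=Δ3−h3·(2M3+M4)/6=-1613/314
seg 4: a=0, c=M4/2=-156/157, d=(M5−M4)/(6·2)=26/157, b=Δ4−h4·(2M4+M5)/6=365/157
t_q=3/4 → seg 0, τ=3/4; S=-3+4037/628·τ+0·τ²+-269/628·τ³=65937/40192

  seg 0: a=-3 b=4037/628 c=0 d=-269/628
  seg 1: a=3 b=1615/314 c=-807/628 d=-1167/628
  seg 2: a=5 b=-1885/628 c=-1077/157 d=2425/628
  seg 3: a=-1 b=-1613/314 c=2967/628 d=-1197/1256
  seg 4: a=0 b=365/157 c=-156/157 d=26/157
S(3/4) = 65937/40192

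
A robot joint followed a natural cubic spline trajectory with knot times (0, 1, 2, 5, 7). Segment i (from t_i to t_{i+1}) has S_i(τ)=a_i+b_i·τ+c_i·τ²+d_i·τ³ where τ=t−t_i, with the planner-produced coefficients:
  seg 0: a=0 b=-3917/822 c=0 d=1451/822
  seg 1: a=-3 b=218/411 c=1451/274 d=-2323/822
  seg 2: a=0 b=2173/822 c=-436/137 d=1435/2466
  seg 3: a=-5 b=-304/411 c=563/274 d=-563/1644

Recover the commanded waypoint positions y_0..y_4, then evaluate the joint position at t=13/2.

y_0=0 y_1=-3 y_2=0 y_3=-5 y_4=-1
S(13/2) = -11583/4384

y_0 = S_0(0) = a_0 = 0
y_1 = S_1(0) = a_1 = -3
y_2 = S_2(0) = a_2 = 0
y_3 = S_3(0) = a_3 = -5
y_4 = S_3(2) = -1
t_q=13/2 is in segment 3 (τ=3/2); S_3(τ)=-11583/4384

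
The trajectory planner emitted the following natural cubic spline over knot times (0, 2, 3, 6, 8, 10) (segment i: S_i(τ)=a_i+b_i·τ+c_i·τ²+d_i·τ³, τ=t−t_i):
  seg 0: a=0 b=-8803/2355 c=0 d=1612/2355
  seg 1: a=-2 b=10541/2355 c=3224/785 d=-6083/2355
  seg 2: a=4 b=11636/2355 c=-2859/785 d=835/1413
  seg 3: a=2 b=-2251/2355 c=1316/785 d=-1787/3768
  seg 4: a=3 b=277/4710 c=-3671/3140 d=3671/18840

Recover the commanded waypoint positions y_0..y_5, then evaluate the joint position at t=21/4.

y_0 = S_0(0) = a_0 = 0
y_1 = S_1(0) = a_1 = -2
y_2 = S_2(0) = a_2 = 4
y_3 = S_3(0) = a_3 = 2
y_4 = S_4(0) = a_4 = 3
y_5 = S_4(2) = 0
t_q=21/4 is in segment 2 (τ=9/4); S_2(τ)=171347/50240

y_0=0 y_1=-2 y_2=4 y_3=2 y_4=3 y_5=0
S(21/4) = 171347/50240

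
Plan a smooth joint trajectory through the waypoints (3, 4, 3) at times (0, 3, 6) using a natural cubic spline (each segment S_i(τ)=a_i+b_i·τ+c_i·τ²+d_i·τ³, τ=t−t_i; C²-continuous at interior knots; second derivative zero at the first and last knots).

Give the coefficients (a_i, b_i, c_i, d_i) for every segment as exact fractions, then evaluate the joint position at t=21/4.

Δ: Δ0=1/3, Δ1=-1/3
row 1: diag=12, rhs=-4; c'=1/4, d'=-1/3
back: M1=-1/3
M: M0=0, M1=-1/3, M2=0
seg 0: a=3, c=M0/2=0, d=(M1−M0)/(6·3)=-1/54, b=Δ0−h0·(2M0+M1)/6=1/2
seg 1: a=4, c=M1/2=-1/6, d=(M2−M1)/(6·3)=1/54, b=Δ1−h1·(2M1+M2)/6=0
t_q=21/4 → seg 1, τ=9/4; S=4+0·τ+-1/6·τ²+1/54·τ³=431/128

  seg 0: a=3 b=1/2 c=0 d=-1/54
  seg 1: a=4 b=0 c=-1/6 d=1/54
S(21/4) = 431/128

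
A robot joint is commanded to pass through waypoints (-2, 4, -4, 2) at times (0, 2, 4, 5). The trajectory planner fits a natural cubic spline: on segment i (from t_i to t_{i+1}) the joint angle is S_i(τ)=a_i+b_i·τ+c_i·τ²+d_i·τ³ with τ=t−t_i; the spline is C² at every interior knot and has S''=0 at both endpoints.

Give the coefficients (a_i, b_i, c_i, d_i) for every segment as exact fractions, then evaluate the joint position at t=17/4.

Δ: Δ0=3, Δ1=-4, Δ2=6
row 1: diag=8, rhs=-42; c'=1/4, d'=-21/4
row 2: denom=6−2·1/4=11/2; d'=(60−2·-21/4)/(11/2)=141/11
back: M2=141/11
back: M1=-21/4−1/4·141/11=-93/11
M: M0=0, M1=-93/11, M2=141/11, M3=0
seg 0: a=-2, c=M0/2=0, d=(M1−M0)/(6·2)=-31/44, b=Δ0−h0·(2M0+M1)/6=64/11
seg 1: a=4, c=M1/2=-93/22, d=(M2−M1)/(6·2)=39/22, b=Δ1−h1·(2M1+M2)/6=-29/11
seg 2: a=-4, c=M2/2=141/22, d=(M3−M2)/(6·1)=-47/22, b=Δ2−h2·(2M2+M3)/6=19/11
t_q=17/4 → seg 2, τ=1/4; S=-4+19/11·τ+141/22·τ²+-47/22·τ³=-4507/1408

  seg 0: a=-2 b=64/11 c=0 d=-31/44
  seg 1: a=4 b=-29/11 c=-93/22 d=39/22
  seg 2: a=-4 b=19/11 c=141/22 d=-47/22
S(17/4) = -4507/1408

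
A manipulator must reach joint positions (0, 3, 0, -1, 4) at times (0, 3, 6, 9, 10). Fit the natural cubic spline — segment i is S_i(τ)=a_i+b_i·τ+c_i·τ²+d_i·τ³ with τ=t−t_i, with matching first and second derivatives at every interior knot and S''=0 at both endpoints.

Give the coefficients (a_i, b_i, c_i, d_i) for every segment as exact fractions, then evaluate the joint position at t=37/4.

Δ: Δ0=1, Δ1=-1, Δ2=-1/3, Δ3=5
row 1: diag=12, rhs=-12; c'=1/4, d'=-1
row 2: denom=12−3·1/4=45/4; d'=(4−3·-1)/(45/4)=28/45
row 3: denom=8−3·4/15=36/5; d'=(32−3·28/45)/(36/5)=113/27
back: M3=113/27
back: M2=28/45−4/15·113/27=-40/81
back: M1=-1−1/4·-40/81=-71/81
M: M0=0, M1=-71/81, M2=-40/81, M3=113/27, M4=0
seg 0: a=0, c=M0/2=0, d=(M1−M0)/(6·3)=-71/1458, b=Δ0−h0·(2M0+M1)/6=233/162
seg 1: a=3, c=M1/2=-71/162, d=(M2−M1)/(6·3)=31/1458, b=Δ1−h1·(2M1+M2)/6=10/81
seg 2: a=0, c=M2/2=-20/81, d=(M3−M2)/(6·3)=379/1458, b=Δ2−h2·(2M2+M3)/6=-313/162
seg 3: a=-1, c=M3/2=113/54, d=(M4−M3)/(6·1)=-113/162, b=Δ3−h3·(2M3+M4)/6=292/81
t_q=37/4 → seg 3, τ=1/4; S=-1+292/81·τ+113/54·τ²+-113/162·τ³=73/3456

  seg 0: a=0 b=233/162 c=0 d=-71/1458
  seg 1: a=3 b=10/81 c=-71/162 d=31/1458
  seg 2: a=0 b=-313/162 c=-20/81 d=379/1458
  seg 3: a=-1 b=292/81 c=113/54 d=-113/162
S(37/4) = 73/3456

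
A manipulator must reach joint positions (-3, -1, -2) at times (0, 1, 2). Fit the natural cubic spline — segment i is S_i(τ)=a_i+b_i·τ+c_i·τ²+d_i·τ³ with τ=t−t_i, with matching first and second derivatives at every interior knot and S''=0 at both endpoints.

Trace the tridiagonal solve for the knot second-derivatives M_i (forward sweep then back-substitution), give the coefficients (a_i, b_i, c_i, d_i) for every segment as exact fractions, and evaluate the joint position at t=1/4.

Δ: Δ0=2, Δ1=-1
row 1: diag=4, rhs=-18; c'=1/4, d'=-9/2
back: M1=-9/2
M: M0=0, M1=-9/2, M2=0
seg 0: a=-3, c=M0/2=0, d=(M1−M0)/(6·1)=-3/4, b=Δ0−h0·(2M0+M1)/6=11/4
seg 1: a=-1, c=M1/2=-9/4, d=(M2−M1)/(6·1)=3/4, b=Δ1−h1·(2M1+M2)/6=1/2
t_q=1/4 → seg 0, τ=1/4; S=-3+11/4·τ+0·τ²+-3/4·τ³=-595/256

  seg 0: a=-3 b=11/4 c=0 d=-3/4
  seg 1: a=-1 b=1/2 c=-9/4 d=3/4
S(1/4) = -595/256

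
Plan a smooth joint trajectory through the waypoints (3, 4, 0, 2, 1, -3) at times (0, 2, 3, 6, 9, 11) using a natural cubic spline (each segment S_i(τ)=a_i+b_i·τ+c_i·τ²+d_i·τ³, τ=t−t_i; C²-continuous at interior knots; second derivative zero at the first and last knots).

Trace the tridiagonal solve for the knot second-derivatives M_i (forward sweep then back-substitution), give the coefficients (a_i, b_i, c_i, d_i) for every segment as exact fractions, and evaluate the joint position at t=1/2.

  seg 0: a=3 b=21173/9354 c=0 d=-2062/4677
  seg 1: a=4 b=-28315/9354 c=-4124/1559 d=15643/9354
  seg 2: a=0 b=-15437/4677 c=7395/3118 d=-9815/28062
  seg 3: a=2 b=13901/9354 c=-1210/1559 d=529/9354
  seg 4: a=1 b=-7688/4677 c=-833/3118 d=833/18708
S(1/2) = 12711/3118

Δ: Δ0=1/2, Δ1=-4, Δ2=2/3, Δ3=-1/3, Δ4=-2
row 1: diag=6, rhs=-27; c'=1/6, d'=-9/2
row 2: denom=8−1·1/6=47/6; d'=(28−1·-9/2)/(47/6)=195/47
row 3: denom=12−3·18/47=510/47; d'=(-6−3·195/47)/(510/47)=-17/10
row 4: denom=10−3·47/170=1559/170; d'=(-10−3·-17/10)/(1559/170)=-833/1559
back: M4=-833/1559
back: M3=-17/10−47/170·-833/1559=-2420/1559
back: M2=195/47−18/47·-2420/1559=7395/1559
back: M1=-9/2−1/6·7395/1559=-8248/1559
M: M0=0, M1=-8248/1559, M2=7395/1559, M3=-2420/1559, M4=-833/1559, M5=0
seg 0: a=3, c=M0/2=0, d=(M1−M0)/(6·2)=-2062/4677, b=Δ0−h0·(2M0+M1)/6=21173/9354
seg 1: a=4, c=M1/2=-4124/1559, d=(M2−M1)/(6·1)=15643/9354, b=Δ1−h1·(2M1+M2)/6=-28315/9354
seg 2: a=0, c=M2/2=7395/3118, d=(M3−M2)/(6·3)=-9815/28062, b=Δ2−h2·(2M2+M3)/6=-15437/4677
seg 3: a=2, c=M3/2=-1210/1559, d=(M4−M3)/(6·3)=529/9354, b=Δ3−h3·(2M3+M4)/6=13901/9354
seg 4: a=1, c=M4/2=-833/3118, d=(M5−M4)/(6·2)=833/18708, b=Δ4−h4·(2M4+M5)/6=-7688/4677
t_q=1/2 → seg 0, τ=1/2; S=3+21173/9354·τ+0·τ²+-2062/4677·τ³=12711/3118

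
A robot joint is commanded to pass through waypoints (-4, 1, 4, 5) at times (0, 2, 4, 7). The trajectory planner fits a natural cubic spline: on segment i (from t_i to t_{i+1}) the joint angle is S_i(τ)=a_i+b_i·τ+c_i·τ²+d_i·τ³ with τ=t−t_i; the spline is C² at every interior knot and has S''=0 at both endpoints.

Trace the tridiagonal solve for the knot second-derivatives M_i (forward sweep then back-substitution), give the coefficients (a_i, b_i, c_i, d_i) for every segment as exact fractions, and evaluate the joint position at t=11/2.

Δ: Δ0=5/2, Δ1=3/2, Δ2=1/3
row 1: diag=8, rhs=-6; c'=1/4, d'=-3/4
row 2: denom=10−2·1/4=19/2; d'=(-7−2·-3/4)/(19/2)=-11/19
back: M2=-11/19
back: M1=-3/4−1/4·-11/19=-23/38
M: M0=0, M1=-23/38, M2=-11/19, M3=0
seg 0: a=-4, c=M0/2=0, d=(M1−M0)/(6·2)=-23/456, b=Δ0−h0·(2M0+M1)/6=154/57
seg 1: a=1, c=M1/2=-23/76, d=(M2−M1)/(6·2)=1/456, b=Δ1−h1·(2M1+M2)/6=239/114
seg 2: a=4, c=M2/2=-11/38, d=(M3−M2)/(6·3)=11/342, b=Δ2−h2·(2M2+M3)/6=52/57
t_q=11/2 → seg 2, τ=3/2; S=4+52/57·τ+-11/38·τ²+11/342·τ³=1467/304

  seg 0: a=-4 b=154/57 c=0 d=-23/456
  seg 1: a=1 b=239/114 c=-23/76 d=1/456
  seg 2: a=4 b=52/57 c=-11/38 d=11/342
S(11/2) = 1467/304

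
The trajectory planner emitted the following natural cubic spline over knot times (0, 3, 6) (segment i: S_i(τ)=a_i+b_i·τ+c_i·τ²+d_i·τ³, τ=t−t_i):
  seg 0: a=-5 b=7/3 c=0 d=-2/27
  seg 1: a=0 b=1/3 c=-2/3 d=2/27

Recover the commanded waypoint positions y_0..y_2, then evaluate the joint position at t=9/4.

y_0 = S_0(0) = a_0 = -5
y_1 = S_1(0) = a_1 = 0
y_2 = S_1(3) = -3
t_q=9/4 is in segment 0 (τ=9/4); S_0(τ)=-19/32

y_0=-5 y_1=0 y_2=-3
S(9/4) = -19/32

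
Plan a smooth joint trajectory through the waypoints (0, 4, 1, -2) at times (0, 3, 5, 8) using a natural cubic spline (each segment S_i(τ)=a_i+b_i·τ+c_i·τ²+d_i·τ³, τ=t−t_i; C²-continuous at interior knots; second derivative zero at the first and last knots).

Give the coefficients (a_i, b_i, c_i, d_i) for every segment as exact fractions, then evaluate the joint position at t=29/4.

  seg 0: a=0 b=9/4 c=0 d=-11/108
  seg 1: a=4 b=-1/2 c=-11/12 d=5/24
  seg 2: a=1 b=-5/3 c=1/3 d=-1/27
S(29/4) = -95/64

Δ: Δ0=4/3, Δ1=-3/2, Δ2=-1
row 1: diag=10, rhs=-17; c'=1/5, d'=-17/10
row 2: denom=10−2·1/5=48/5; d'=(3−2·-17/10)/(48/5)=2/3
back: M2=2/3
back: M1=-17/10−1/5·2/3=-11/6
M: M0=0, M1=-11/6, M2=2/3, M3=0
seg 0: a=0, c=M0/2=0, d=(M1−M0)/(6·3)=-11/108, b=Δ0−h0·(2M0+M1)/6=9/4
seg 1: a=4, c=M1/2=-11/12, d=(M2−M1)/(6·2)=5/24, b=Δ1−h1·(2M1+M2)/6=-1/2
seg 2: a=1, c=M2/2=1/3, d=(M3−M2)/(6·3)=-1/27, b=Δ2−h2·(2M2+M3)/6=-5/3
t_q=29/4 → seg 2, τ=9/4; S=1+-5/3·τ+1/3·τ²+-1/27·τ³=-95/64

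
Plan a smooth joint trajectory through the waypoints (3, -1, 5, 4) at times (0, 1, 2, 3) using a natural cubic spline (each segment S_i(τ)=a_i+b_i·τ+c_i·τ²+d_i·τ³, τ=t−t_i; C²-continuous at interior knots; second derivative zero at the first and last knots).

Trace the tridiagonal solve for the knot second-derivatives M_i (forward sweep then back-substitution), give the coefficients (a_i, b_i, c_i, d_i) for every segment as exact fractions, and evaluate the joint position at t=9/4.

Δ: Δ0=-4, Δ1=6, Δ2=-1
row 1: diag=4, rhs=60; c'=1/4, d'=15
row 2: denom=4−1·1/4=15/4; d'=(-42−1·15)/(15/4)=-76/5
back: M2=-76/5
back: M1=15−1/4·-76/5=94/5
M: M0=0, M1=94/5, M2=-76/5, M3=0
seg 0: a=3, c=M0/2=0, d=(M1−M0)/(6·1)=47/15, b=Δ0−h0·(2M0+M1)/6=-107/15
seg 1: a=-1, c=M1/2=47/5, d=(M2−M1)/(6·1)=-17/3, b=Δ1−h1·(2M1+M2)/6=34/15
seg 2: a=5, c=M2/2=-38/5, d=(M3−M2)/(6·1)=38/15, b=Δ2−h2·(2M2+M3)/6=61/15
t_q=9/4 → seg 2, τ=1/4; S=5+61/15·τ+-38/5·τ²+38/15·τ³=893/160

  seg 0: a=3 b=-107/15 c=0 d=47/15
  seg 1: a=-1 b=34/15 c=47/5 d=-17/3
  seg 2: a=5 b=61/15 c=-38/5 d=38/15
S(9/4) = 893/160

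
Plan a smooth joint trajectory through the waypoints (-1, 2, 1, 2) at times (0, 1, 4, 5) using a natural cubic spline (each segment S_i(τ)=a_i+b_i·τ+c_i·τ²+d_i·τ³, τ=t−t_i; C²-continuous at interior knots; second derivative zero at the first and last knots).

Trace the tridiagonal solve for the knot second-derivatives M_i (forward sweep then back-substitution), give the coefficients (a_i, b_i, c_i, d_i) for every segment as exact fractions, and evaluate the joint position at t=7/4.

  seg 0: a=-1 b=587/165 c=0 d=-92/165
  seg 1: a=2 b=311/165 c=-92/55 d=14/45
  seg 2: a=1 b=41/165 c=62/55 d=-62/165
S(7/4) = 4583/1760

Δ: Δ0=3, Δ1=-1/3, Δ2=1
row 1: diag=8, rhs=-20; c'=3/8, d'=-5/2
row 2: denom=8−3·3/8=55/8; d'=(8−3·-5/2)/(55/8)=124/55
back: M2=124/55
back: M1=-5/2−3/8·124/55=-184/55
M: M0=0, M1=-184/55, M2=124/55, M3=0
seg 0: a=-1, c=M0/2=0, d=(M1−M0)/(6·1)=-92/165, b=Δ0−h0·(2M0+M1)/6=587/165
seg 1: a=2, c=M1/2=-92/55, d=(M2−M1)/(6·3)=14/45, b=Δ1−h1·(2M1+M2)/6=311/165
seg 2: a=1, c=M2/2=62/55, d=(M3−M2)/(6·1)=-62/165, b=Δ2−h2·(2M2+M3)/6=41/165
t_q=7/4 → seg 1, τ=3/4; S=2+311/165·τ+-92/55·τ²+14/45·τ³=4583/1760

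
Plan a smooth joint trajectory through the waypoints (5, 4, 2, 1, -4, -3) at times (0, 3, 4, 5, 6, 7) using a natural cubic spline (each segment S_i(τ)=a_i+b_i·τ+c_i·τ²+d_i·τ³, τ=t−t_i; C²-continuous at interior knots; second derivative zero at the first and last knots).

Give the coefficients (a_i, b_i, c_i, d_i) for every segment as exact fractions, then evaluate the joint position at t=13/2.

  seg 0: a=5 b=740/1299 c=0 d=-391/3897
  seg 1: a=4 b=-2779/1299 c=-391/433 d=1354/1299
  seg 2: a=2 b=-1063/1299 c=963/433 d=-3125/1299
  seg 3: a=1 b=-4660/1299 c=-2162/433 d=4651/1299
  seg 4: a=-4 b=-3679/1299 c=2489/433 d=-2489/1299
S(13/2) = -14613/3464

Δ: Δ0=-1/3, Δ1=-2, Δ2=-1, Δ3=-5, Δ4=1
row 1: diag=8, rhs=-10; c'=1/8, d'=-5/4
row 2: denom=4−1·1/8=31/8; d'=(6−1·-5/4)/(31/8)=58/31
row 3: denom=4−1·8/31=116/31; d'=(-24−1·58/31)/(116/31)=-401/58
row 4: denom=4−1·31/116=433/116; d'=(36−1·-401/58)/(433/116)=4978/433
back: M4=4978/433
back: M3=-401/58−31/116·4978/433=-4324/433
back: M2=58/31−8/31·-4324/433=1926/433
back: M1=-5/4−1/8·1926/433=-782/433
M: M0=0, M1=-782/433, M2=1926/433, M3=-4324/433, M4=4978/433, M5=0
seg 0: a=5, c=M0/2=0, d=(M1−M0)/(6·3)=-391/3897, b=Δ0−h0·(2M0+M1)/6=740/1299
seg 1: a=4, c=M1/2=-391/433, d=(M2−M1)/(6·1)=1354/1299, b=Δ1−h1·(2M1+M2)/6=-2779/1299
seg 2: a=2, c=M2/2=963/433, d=(M3−M2)/(6·1)=-3125/1299, b=Δ2−h2·(2M2+M3)/6=-1063/1299
seg 3: a=1, c=M3/2=-2162/433, d=(M4−M3)/(6·1)=4651/1299, b=Δ3−h3·(2M3+M4)/6=-4660/1299
seg 4: a=-4, c=M4/2=2489/433, d=(M5−M4)/(6·1)=-2489/1299, b=Δ4−h4·(2M4+M5)/6=-3679/1299
t_q=13/2 → seg 4, τ=1/2; S=-4+-3679/1299·τ+2489/433·τ²+-2489/1299·τ³=-14613/3464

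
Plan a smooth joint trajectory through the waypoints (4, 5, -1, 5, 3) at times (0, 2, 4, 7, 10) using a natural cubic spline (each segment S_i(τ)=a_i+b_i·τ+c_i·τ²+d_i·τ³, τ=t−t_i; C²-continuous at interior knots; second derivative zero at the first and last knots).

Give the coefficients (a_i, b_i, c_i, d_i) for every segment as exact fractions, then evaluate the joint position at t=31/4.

  seg 0: a=4 b=1469/840 c=0 d=-1049/3360
  seg 1: a=5 b=-839/420 c=-1049/560 d=461/672
  seg 2: a=-1 b=-151/120 c=157/70 d=-583/1512
  seg 3: a=5 b=751/420 c=-1031/840 d=1031/7560
S(31/4) = 14613/2560

Δ: Δ0=1/2, Δ1=-3, Δ2=2, Δ3=-2/3
row 1: diag=8, rhs=-21; c'=1/4, d'=-21/8
row 2: denom=10−2·1/4=19/2; d'=(30−2·-21/8)/(19/2)=141/38
row 3: denom=12−3·6/19=210/19; d'=(-16−3·141/38)/(210/19)=-1031/420
back: M3=-1031/420
back: M2=141/38−6/19·-1031/420=157/35
back: M1=-21/8−1/4·157/35=-1049/280
M: M0=0, M1=-1049/280, M2=157/35, M3=-1031/420, M4=0
seg 0: a=4, c=M0/2=0, d=(M1−M0)/(6·2)=-1049/3360, b=Δ0−h0·(2M0+M1)/6=1469/840
seg 1: a=5, c=M1/2=-1049/560, d=(M2−M1)/(6·2)=461/672, b=Δ1−h1·(2M1+M2)/6=-839/420
seg 2: a=-1, c=M2/2=157/70, d=(M3−M2)/(6·3)=-583/1512, b=Δ2−h2·(2M2+M3)/6=-151/120
seg 3: a=5, c=M3/2=-1031/840, d=(M4−M3)/(6·3)=1031/7560, b=Δ3−h3·(2M3+M4)/6=751/420
t_q=31/4 → seg 3, τ=3/4; S=5+751/420·τ+-1031/840·τ²+1031/7560·τ³=14613/2560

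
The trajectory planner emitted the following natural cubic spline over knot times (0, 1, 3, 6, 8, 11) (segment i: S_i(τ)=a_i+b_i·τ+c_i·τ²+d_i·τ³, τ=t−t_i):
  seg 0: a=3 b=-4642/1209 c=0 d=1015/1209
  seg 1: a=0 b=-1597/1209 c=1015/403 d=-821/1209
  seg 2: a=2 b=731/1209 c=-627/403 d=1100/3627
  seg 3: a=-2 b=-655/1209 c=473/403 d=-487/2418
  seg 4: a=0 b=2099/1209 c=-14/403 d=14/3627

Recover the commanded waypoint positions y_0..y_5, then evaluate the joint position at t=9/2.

y_0=3 y_1=0 y_2=2 y_3=-2 y_4=0 y_5=5
S(9/2) = 693/1612

y_0 = S_0(0) = a_0 = 3
y_1 = S_1(0) = a_1 = 0
y_2 = S_2(0) = a_2 = 2
y_3 = S_3(0) = a_3 = -2
y_4 = S_4(0) = a_4 = 0
y_5 = S_4(3) = 5
t_q=9/2 is in segment 2 (τ=3/2); S_2(τ)=693/1612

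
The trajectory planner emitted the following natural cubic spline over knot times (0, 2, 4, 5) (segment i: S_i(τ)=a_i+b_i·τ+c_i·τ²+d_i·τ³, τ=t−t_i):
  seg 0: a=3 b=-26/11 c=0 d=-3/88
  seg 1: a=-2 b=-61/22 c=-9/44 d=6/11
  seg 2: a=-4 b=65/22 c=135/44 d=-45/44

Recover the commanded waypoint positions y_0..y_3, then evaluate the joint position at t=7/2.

y_0 = S_0(0) = a_0 = 3
y_1 = S_1(0) = a_1 = -2
y_2 = S_2(0) = a_2 = -4
y_3 = S_2(1) = 1
t_q=7/2 is in segment 1 (τ=3/2); S_1(τ)=-841/176

y_0=3 y_1=-2 y_2=-4 y_3=1
S(7/2) = -841/176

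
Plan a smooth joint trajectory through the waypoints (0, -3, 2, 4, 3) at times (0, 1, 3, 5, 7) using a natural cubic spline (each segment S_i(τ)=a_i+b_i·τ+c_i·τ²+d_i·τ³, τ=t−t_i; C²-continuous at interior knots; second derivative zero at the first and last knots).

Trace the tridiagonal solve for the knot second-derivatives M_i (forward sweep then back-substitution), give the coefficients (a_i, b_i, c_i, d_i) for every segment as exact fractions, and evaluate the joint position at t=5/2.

  seg 0: a=0 b=-333/82 c=0 d=87/82
  seg 1: a=-3 b=-36/41 c=261/82 d=-245/328
  seg 2: a=2 b=237/82 c=-213/164 d=29/164
  seg 3: a=4 b=-15/82 c=-39/164 d=13/328
S(5/2) = 849/2624

Δ: Δ0=-3, Δ1=5/2, Δ2=1, Δ3=-1/2
row 1: diag=6, rhs=33; c'=1/3, d'=11/2
row 2: denom=8−2·1/3=22/3; d'=(-9−2·11/2)/(22/3)=-30/11
row 3: denom=8−2·3/11=82/11; d'=(-9−2·-30/11)/(82/11)=-39/82
back: M3=-39/82
back: M2=-30/11−3/11·-39/82=-213/82
back: M1=11/2−1/3·-213/82=261/41
M: M0=0, M1=261/41, M2=-213/82, M3=-39/82, M4=0
seg 0: a=0, c=M0/2=0, d=(M1−M0)/(6·1)=87/82, b=Δ0−h0·(2M0+M1)/6=-333/82
seg 1: a=-3, c=M1/2=261/82, d=(M2−M1)/(6·2)=-245/328, b=Δ1−h1·(2M1+M2)/6=-36/41
seg 2: a=2, c=M2/2=-213/164, d=(M3−M2)/(6·2)=29/164, b=Δ2−h2·(2M2+M3)/6=237/82
seg 3: a=4, c=M3/2=-39/164, d=(M4−M3)/(6·2)=13/328, b=Δ3−h3·(2M3+M4)/6=-15/82
t_q=5/2 → seg 1, τ=3/2; S=-3+-36/41·τ+261/82·τ²+-245/328·τ³=849/2624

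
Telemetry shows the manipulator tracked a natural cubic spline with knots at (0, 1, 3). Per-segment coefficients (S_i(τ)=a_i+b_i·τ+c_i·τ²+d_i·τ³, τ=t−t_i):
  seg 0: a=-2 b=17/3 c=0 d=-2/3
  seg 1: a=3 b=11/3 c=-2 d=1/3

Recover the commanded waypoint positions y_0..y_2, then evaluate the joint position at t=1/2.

y_0 = S_0(0) = a_0 = -2
y_1 = S_1(0) = a_1 = 3
y_2 = S_1(2) = 5
t_q=1/2 is in segment 0 (τ=1/2); S_0(τ)=3/4

y_0=-2 y_1=3 y_2=5
S(1/2) = 3/4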